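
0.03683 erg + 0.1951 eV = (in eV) 2.299e+10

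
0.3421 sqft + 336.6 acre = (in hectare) 136.2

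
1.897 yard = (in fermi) 1.735e+15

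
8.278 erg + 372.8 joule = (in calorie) 89.1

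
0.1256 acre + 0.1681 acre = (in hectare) 0.1189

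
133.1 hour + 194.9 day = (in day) 200.4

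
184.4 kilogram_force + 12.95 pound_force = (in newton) 1866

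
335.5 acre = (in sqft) 1.461e+07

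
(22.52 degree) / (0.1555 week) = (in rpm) 3.991e-05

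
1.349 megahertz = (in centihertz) 1.349e+08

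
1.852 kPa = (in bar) 0.01852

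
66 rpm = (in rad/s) 6.912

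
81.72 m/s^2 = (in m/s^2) 81.72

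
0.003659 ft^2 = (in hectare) 3.399e-08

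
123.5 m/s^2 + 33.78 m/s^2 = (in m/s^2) 157.3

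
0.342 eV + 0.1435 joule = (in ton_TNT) 3.43e-11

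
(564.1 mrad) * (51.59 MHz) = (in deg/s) 1.667e+09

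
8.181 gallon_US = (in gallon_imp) 6.812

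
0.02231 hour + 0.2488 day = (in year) 0.0006842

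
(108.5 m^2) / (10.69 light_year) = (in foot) 3.52e-15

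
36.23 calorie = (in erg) 1.516e+09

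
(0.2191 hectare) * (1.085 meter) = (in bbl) 1.495e+04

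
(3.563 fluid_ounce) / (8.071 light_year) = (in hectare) 1.38e-25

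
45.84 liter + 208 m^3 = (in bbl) 1309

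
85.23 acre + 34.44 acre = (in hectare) 48.43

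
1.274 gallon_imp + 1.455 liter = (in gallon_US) 1.914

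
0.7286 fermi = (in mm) 7.286e-13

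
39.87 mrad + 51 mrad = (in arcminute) 312.4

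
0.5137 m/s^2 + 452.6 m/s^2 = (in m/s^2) 453.1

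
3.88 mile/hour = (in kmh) 6.244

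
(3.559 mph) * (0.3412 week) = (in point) 9.307e+08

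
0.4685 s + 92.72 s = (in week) 0.0001541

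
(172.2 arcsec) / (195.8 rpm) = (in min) 6.786e-07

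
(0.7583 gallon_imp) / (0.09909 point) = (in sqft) 1061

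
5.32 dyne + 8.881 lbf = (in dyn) 3.95e+06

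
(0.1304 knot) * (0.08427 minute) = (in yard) 0.3709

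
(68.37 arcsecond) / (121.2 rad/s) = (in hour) 7.597e-10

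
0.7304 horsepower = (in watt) 544.7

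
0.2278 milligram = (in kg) 2.278e-07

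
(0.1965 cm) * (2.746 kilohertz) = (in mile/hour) 12.07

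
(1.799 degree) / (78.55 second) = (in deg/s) 0.0229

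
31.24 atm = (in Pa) 3.165e+06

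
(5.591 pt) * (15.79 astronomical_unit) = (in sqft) 5.015e+10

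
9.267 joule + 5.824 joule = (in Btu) 0.0143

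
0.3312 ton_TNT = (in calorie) 3.312e+08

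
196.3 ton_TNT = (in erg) 8.213e+18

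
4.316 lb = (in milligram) 1.958e+06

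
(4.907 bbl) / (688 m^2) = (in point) 3.214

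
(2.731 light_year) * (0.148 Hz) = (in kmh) 1.377e+16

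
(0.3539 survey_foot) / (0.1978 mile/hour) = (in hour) 0.0003389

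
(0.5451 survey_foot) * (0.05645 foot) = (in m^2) 0.002859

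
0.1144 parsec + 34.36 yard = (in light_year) 0.3731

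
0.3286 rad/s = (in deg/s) 18.83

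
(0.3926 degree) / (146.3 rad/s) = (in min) 7.806e-07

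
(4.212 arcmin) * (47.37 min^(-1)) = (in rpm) 0.009237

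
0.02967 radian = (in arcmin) 102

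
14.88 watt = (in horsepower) 0.01995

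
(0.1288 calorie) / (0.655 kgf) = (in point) 237.8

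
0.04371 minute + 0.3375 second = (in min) 0.04933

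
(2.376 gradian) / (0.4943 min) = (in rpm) 0.01202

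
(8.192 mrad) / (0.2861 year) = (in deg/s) 5.202e-08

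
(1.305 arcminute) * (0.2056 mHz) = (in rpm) 7.453e-07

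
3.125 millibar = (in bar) 0.003125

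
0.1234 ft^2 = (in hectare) 1.146e-06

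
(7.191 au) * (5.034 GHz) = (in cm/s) 5.415e+23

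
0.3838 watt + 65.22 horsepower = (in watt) 4.863e+04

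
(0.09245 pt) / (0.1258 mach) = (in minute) 1.269e-08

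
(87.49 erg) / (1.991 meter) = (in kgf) 4.481e-07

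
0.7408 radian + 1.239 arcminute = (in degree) 42.47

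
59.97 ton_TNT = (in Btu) 2.378e+08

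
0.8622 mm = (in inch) 0.03394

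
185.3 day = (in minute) 2.668e+05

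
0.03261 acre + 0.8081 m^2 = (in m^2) 132.8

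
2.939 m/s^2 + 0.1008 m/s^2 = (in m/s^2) 3.04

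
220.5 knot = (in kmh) 408.4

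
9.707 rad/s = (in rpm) 92.7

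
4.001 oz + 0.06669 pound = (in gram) 143.7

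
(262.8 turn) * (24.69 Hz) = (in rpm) 3.893e+05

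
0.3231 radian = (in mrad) 323.1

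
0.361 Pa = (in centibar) 0.000361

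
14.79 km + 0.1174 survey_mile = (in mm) 1.498e+07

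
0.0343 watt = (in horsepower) 4.6e-05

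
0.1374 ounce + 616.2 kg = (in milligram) 6.162e+08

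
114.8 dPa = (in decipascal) 114.8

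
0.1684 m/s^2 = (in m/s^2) 0.1684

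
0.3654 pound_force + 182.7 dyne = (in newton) 1.627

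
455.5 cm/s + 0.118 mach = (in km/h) 161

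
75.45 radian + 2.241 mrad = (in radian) 75.45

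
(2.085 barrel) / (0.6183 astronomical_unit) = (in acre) 8.856e-16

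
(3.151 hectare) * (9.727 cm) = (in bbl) 1.928e+04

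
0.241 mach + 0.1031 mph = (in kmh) 295.6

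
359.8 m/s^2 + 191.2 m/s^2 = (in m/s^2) 551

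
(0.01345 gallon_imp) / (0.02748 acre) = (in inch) 2.165e-05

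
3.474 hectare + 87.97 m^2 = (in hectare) 3.483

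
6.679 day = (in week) 0.9541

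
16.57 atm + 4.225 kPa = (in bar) 16.83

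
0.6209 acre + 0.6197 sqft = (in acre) 0.6209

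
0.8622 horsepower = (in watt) 642.9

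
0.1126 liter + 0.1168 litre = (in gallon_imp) 0.05046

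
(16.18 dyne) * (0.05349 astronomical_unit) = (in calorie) 3.094e+05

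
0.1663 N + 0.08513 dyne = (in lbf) 0.03739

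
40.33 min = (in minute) 40.33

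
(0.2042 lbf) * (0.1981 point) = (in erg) 634.8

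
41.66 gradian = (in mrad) 654.4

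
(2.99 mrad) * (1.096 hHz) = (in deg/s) 18.78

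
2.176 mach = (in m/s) 740.9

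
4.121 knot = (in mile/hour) 4.742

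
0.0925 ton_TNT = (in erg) 3.87e+15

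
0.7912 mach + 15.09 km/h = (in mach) 0.8035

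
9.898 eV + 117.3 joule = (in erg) 1.173e+09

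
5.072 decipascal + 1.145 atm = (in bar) 1.16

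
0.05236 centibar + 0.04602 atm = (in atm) 0.04654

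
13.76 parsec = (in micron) 4.246e+23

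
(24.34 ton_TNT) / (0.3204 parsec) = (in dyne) 1.03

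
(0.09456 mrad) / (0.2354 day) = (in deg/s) 2.664e-07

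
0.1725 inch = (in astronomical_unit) 2.929e-14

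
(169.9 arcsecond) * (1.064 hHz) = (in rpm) 0.8369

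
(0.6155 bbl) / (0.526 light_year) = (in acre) 4.859e-21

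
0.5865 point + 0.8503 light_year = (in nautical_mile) 4.344e+12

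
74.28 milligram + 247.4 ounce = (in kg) 7.014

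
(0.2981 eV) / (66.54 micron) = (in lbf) 1.614e-16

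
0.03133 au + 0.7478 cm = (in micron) 4.687e+15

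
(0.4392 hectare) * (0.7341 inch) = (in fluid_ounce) 2.769e+06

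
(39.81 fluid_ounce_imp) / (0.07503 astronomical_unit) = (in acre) 2.49e-17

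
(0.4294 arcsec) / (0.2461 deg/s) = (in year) 1.537e-11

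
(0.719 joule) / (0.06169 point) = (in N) 3.304e+04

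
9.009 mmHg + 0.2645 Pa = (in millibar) 12.01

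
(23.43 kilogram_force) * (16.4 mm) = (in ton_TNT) 9.006e-10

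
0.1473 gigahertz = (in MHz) 147.3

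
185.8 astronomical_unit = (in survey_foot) 9.119e+13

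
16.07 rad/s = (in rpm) 153.5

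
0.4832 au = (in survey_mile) 4.492e+07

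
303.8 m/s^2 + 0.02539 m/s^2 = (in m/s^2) 303.8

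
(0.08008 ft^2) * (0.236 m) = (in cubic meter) 0.001756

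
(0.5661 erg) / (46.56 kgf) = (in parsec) 4.018e-27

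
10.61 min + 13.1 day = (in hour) 314.6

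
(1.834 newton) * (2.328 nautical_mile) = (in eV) 4.935e+22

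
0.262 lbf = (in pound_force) 0.262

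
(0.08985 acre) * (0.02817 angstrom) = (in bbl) 6.443e-09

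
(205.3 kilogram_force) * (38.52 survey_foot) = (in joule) 2.364e+04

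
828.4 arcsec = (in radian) 0.004016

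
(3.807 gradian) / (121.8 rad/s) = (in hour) 1.364e-07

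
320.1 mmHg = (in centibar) 42.68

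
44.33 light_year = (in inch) 1.651e+19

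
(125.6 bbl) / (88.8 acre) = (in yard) 6.077e-05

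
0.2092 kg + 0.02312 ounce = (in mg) 2.099e+05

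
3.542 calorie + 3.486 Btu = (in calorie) 882.6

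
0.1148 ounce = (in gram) 3.255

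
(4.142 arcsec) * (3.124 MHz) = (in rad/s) 62.73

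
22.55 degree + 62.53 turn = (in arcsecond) 8.112e+07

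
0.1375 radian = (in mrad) 137.5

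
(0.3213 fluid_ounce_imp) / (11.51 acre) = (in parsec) 6.352e-27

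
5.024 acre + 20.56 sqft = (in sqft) 2.189e+05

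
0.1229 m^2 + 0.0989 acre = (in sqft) 4309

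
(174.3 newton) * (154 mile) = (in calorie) 1.032e+07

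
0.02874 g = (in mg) 28.74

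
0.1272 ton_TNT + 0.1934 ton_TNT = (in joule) 1.341e+09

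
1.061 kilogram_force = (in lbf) 2.339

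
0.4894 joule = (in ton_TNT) 1.17e-10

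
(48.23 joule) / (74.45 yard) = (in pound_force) 0.1593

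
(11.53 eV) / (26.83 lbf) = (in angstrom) 1.548e-10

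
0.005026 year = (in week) 0.2621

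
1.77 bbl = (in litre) 281.4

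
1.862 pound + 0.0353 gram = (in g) 844.6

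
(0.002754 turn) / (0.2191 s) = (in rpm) 0.7542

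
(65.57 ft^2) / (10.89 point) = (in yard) 1734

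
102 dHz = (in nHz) 1.02e+10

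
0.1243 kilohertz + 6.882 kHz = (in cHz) 7.006e+05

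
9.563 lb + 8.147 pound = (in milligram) 8.033e+06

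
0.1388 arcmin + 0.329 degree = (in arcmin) 19.88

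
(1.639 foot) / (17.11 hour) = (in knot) 1.577e-05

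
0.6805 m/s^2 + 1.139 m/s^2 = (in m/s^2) 1.82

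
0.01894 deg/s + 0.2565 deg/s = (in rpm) 0.04591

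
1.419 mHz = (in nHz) 1.419e+06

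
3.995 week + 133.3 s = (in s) 2.416e+06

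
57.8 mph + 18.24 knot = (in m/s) 35.22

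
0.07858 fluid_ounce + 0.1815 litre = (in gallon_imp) 0.04044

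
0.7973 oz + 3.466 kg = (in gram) 3489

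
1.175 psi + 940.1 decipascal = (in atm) 0.08088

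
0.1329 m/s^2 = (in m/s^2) 0.1329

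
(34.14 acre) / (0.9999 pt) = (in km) 3.917e+05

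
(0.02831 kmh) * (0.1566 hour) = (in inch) 174.5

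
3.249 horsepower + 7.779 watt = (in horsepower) 3.259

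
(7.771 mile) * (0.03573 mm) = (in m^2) 0.4468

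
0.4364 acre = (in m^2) 1766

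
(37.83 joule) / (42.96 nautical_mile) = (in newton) 0.0004755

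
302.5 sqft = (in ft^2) 302.5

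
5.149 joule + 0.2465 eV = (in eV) 3.214e+19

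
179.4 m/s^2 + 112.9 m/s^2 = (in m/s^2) 292.3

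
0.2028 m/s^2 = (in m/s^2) 0.2028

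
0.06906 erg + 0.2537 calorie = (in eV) 6.625e+18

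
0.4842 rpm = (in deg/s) 2.905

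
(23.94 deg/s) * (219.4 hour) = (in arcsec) 6.807e+10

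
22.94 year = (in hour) 2.01e+05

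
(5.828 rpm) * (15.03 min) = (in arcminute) 1.892e+06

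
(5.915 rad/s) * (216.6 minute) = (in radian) 7.687e+04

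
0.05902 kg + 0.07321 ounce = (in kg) 0.0611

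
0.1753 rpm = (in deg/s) 1.052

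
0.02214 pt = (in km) 7.81e-09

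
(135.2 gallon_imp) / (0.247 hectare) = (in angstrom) 2.488e+06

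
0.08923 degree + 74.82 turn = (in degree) 2.694e+04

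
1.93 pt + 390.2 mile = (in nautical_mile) 339.1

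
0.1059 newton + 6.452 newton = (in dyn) 6.558e+05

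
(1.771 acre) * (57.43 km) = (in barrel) 2.589e+09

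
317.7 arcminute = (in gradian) 5.883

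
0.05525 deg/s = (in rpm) 0.009208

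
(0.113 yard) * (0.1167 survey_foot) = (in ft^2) 0.03956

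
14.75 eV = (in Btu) 2.24e-21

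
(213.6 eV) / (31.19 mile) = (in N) 6.818e-22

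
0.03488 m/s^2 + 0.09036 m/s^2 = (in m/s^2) 0.1252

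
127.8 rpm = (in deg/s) 766.8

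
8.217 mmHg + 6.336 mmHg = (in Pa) 1940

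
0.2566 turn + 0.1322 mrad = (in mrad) 1612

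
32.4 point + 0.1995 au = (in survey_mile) 1.854e+07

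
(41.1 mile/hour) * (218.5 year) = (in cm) 1.266e+13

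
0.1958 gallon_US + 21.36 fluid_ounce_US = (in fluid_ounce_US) 46.42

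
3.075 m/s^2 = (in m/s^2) 3.075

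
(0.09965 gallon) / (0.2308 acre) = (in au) 2.7e-18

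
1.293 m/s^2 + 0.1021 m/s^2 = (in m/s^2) 1.395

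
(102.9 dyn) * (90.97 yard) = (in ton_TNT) 2.046e-11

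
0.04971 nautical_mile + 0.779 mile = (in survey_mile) 0.8362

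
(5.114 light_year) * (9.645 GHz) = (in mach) 1.37e+24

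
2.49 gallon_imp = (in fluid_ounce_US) 382.8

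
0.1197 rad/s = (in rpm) 1.143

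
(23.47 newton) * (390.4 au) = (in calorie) 3.276e+14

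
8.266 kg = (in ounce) 291.6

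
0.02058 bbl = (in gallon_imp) 0.7197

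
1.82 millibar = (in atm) 0.001796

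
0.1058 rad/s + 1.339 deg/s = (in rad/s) 0.1292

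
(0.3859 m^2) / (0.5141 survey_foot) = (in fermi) 2.463e+15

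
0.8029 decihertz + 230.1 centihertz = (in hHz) 0.02381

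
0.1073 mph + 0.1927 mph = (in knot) 0.2607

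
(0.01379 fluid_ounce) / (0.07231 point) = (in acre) 3.95e-06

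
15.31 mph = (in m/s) 6.844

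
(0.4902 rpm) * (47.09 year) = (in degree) 4.368e+09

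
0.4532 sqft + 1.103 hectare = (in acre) 2.726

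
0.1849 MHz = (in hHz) 1849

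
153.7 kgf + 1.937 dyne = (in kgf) 153.7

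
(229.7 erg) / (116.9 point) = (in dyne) 55.7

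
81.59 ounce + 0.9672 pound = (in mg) 2.752e+06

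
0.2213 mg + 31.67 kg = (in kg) 31.67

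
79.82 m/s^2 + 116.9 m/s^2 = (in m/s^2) 196.7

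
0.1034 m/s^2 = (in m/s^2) 0.1034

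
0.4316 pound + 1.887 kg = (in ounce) 73.47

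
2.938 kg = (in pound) 6.477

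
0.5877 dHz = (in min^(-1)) 3.526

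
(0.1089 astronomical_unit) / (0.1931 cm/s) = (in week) 1.395e+07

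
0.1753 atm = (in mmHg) 133.2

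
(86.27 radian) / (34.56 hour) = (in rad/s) 0.0006934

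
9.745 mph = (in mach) 0.01279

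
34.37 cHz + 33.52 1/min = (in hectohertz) 0.009024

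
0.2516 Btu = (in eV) 1.657e+21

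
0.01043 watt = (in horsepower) 1.399e-05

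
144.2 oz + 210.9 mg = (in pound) 9.013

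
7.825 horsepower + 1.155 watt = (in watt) 5836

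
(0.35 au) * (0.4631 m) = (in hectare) 2.425e+06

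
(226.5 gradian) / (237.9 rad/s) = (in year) 4.742e-10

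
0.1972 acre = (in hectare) 0.0798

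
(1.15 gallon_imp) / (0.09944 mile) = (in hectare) 3.267e-09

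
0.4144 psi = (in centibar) 2.857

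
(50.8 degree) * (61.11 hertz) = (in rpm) 517.4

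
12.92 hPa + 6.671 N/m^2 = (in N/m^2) 1299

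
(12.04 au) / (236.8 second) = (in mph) 1.701e+10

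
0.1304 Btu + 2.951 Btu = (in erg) 3.251e+10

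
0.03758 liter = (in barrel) 0.0002364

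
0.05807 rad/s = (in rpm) 0.5545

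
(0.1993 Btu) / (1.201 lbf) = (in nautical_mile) 0.02125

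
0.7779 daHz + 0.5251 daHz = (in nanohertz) 1.303e+10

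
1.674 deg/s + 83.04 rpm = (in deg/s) 499.9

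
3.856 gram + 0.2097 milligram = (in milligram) 3856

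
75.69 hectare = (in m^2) 7.569e+05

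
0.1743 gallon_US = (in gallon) 0.1743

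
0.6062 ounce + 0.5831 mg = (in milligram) 1.719e+04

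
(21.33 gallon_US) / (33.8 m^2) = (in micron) 2389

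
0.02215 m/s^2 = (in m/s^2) 0.02215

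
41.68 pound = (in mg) 1.891e+07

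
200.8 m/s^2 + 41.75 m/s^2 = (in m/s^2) 242.6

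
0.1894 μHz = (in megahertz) 1.894e-13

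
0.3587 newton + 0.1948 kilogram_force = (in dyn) 2.269e+05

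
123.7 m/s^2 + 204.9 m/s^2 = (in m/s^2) 328.6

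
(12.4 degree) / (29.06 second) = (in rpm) 0.07112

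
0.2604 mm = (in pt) 0.7381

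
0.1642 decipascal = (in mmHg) 0.0001232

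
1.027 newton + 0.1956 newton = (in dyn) 1.223e+05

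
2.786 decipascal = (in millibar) 0.002786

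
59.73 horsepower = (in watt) 4.454e+04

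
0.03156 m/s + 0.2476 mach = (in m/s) 84.34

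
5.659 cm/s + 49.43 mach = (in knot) 3.272e+04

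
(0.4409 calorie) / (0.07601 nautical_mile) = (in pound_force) 0.002946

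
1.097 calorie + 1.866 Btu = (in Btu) 1.87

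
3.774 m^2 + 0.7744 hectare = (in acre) 1.915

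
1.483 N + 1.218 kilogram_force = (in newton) 13.43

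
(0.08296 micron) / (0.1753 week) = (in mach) 2.298e-15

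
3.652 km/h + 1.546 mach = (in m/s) 527.4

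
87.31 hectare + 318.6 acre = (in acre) 534.3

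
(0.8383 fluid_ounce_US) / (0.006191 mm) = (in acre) 0.0009895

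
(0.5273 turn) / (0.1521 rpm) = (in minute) 3.467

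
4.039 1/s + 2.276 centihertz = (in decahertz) 0.4062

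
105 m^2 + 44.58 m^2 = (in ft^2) 1610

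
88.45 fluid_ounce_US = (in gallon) 0.691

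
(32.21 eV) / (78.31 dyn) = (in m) 6.59e-15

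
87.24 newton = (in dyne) 8.724e+06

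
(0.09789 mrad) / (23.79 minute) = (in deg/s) 3.929e-06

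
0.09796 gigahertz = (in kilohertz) 9.796e+04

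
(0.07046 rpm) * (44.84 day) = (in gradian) 1.82e+06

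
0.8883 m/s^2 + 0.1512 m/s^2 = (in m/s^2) 1.039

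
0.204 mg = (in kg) 2.04e-07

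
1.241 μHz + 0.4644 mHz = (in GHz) 4.656e-13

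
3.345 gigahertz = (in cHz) 3.345e+11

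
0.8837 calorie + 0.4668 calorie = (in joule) 5.65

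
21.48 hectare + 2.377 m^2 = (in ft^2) 2.312e+06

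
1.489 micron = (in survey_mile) 9.252e-10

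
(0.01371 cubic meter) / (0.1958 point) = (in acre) 0.04905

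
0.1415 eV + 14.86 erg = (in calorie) 3.552e-07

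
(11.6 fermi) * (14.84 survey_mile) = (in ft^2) 2.982e-09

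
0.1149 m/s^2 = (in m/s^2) 0.1149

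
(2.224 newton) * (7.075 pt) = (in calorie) 0.001327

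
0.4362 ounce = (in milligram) 1.237e+04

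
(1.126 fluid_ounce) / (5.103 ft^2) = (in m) 7.024e-05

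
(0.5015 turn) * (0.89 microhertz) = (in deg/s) 0.0001607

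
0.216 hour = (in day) 0.009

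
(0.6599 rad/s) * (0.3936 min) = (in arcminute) 5.357e+04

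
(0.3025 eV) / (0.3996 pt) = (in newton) 3.438e-16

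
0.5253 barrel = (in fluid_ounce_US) 2824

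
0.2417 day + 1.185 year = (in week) 61.82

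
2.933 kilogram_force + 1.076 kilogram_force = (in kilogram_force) 4.009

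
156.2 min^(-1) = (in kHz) 0.002603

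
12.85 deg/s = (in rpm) 2.142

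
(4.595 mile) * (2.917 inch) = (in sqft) 5898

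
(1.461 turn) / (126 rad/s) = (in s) 0.07286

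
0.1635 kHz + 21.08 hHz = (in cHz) 2.272e+05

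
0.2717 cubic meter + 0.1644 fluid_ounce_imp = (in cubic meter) 0.2717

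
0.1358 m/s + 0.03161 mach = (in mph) 24.38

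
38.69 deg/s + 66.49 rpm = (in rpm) 72.94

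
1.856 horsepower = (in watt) 1384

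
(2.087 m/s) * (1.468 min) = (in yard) 201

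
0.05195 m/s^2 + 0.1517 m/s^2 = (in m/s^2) 0.2036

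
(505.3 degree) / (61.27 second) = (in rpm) 1.375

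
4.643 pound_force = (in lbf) 4.643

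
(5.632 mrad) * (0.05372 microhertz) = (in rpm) 2.889e-09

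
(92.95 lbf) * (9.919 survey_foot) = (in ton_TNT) 2.988e-07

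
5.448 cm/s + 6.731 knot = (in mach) 0.01033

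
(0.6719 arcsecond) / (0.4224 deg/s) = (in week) 7.306e-10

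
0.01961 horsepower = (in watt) 14.62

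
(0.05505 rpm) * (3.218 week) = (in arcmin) 3.857e+07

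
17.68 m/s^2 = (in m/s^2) 17.68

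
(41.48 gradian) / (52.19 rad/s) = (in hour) 3.468e-06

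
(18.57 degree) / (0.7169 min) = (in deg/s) 0.4317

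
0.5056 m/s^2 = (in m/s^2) 0.5056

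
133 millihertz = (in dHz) 1.33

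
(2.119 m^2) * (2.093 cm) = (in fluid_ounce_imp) 1561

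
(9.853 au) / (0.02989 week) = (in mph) 1.824e+08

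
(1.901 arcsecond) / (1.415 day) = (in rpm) 7.199e-10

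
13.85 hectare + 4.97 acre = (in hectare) 15.86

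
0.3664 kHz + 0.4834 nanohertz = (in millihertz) 3.664e+05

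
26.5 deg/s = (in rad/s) 0.4625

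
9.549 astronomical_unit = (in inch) 5.624e+13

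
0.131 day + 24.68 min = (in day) 0.1481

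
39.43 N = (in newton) 39.43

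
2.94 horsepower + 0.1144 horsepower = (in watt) 2278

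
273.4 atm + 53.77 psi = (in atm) 277.1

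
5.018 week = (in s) 3.035e+06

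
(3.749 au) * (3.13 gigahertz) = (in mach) 5.155e+18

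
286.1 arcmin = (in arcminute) 286.1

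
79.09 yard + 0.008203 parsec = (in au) 1692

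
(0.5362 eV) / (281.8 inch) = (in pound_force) 2.698e-21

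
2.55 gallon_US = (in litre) 9.653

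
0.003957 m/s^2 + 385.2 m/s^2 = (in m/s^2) 385.2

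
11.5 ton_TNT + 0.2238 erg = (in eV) 3.003e+29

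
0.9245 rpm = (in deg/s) 5.547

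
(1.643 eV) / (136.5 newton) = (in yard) 2.109e-21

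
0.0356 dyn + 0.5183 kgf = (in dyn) 5.083e+05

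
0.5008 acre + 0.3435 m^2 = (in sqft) 2.182e+04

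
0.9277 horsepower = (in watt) 691.8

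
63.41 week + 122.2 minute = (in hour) 1.065e+04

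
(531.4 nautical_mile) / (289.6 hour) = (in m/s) 0.944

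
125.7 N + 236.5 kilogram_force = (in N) 2445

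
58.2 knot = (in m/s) 29.94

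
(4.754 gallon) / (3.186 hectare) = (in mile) 3.51e-10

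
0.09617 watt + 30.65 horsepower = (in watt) 2.286e+04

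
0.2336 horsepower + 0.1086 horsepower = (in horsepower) 0.3422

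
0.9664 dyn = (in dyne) 0.9664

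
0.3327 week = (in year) 0.006381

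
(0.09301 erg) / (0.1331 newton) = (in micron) 0.06988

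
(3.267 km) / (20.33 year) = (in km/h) 1.834e-05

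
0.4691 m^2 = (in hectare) 4.691e-05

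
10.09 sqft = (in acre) 0.0002316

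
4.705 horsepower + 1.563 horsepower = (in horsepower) 6.268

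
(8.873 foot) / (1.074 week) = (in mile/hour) 9.314e-06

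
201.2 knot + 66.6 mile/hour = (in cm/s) 1.333e+04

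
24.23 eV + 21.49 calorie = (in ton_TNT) 2.149e-08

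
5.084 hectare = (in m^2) 5.084e+04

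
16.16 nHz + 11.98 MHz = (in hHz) 1.198e+05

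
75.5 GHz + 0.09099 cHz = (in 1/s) 7.55e+10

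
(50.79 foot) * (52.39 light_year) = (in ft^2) 8.259e+19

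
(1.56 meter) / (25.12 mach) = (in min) 3.04e-06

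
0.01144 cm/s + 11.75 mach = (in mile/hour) 8950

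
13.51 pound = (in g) 6128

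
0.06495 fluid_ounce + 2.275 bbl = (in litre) 361.7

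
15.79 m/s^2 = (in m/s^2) 15.79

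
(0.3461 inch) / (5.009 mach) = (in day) 5.966e-11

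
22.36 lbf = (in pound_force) 22.36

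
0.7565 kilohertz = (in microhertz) 7.565e+08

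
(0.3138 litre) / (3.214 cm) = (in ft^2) 0.1051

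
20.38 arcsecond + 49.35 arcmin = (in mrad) 14.45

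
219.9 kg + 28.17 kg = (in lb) 546.9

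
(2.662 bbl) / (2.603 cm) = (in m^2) 16.26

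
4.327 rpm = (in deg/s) 25.96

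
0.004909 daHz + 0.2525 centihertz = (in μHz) 5.162e+04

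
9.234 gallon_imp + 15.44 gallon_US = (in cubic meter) 0.1004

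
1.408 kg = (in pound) 3.104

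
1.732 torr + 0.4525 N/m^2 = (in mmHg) 1.735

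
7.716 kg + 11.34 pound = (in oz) 453.6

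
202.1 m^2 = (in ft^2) 2175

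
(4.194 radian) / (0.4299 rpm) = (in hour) 0.02588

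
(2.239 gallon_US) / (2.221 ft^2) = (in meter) 0.04108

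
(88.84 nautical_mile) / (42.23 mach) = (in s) 11.44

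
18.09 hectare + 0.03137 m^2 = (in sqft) 1.947e+06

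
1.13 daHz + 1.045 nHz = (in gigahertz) 1.13e-08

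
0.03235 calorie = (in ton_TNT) 3.235e-11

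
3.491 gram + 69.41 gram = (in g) 72.9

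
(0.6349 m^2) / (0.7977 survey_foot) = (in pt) 7402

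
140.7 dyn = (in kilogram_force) 0.0001435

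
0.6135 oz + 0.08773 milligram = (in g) 17.39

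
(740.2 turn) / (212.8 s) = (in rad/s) 21.86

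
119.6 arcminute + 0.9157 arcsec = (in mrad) 34.79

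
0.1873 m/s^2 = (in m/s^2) 0.1873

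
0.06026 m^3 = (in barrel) 0.379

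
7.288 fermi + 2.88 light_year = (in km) 2.725e+13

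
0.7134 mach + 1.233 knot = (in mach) 0.7153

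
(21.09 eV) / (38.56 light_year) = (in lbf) 2.082e-36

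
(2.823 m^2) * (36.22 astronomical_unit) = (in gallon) 4.041e+15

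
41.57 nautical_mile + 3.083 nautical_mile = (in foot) 2.713e+05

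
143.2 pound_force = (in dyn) 6.37e+07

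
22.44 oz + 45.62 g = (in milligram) 6.818e+05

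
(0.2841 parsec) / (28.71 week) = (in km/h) 1.818e+09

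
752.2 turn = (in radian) 4726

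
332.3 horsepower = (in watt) 2.478e+05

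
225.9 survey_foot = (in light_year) 7.278e-15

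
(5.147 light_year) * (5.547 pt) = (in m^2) 9.529e+13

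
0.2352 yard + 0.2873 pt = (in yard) 0.2353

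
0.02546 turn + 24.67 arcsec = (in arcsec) 3.302e+04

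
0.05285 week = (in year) 0.001014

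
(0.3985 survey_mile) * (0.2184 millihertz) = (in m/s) 0.1401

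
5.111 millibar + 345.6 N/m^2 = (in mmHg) 6.426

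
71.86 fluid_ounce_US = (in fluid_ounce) 71.86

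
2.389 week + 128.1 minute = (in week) 2.402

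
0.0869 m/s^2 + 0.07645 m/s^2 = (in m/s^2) 0.1633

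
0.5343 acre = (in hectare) 0.2162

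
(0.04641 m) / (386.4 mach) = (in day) 4.083e-12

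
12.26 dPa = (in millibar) 0.01226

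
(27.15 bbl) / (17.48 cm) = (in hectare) 0.002469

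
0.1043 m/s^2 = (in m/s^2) 0.1043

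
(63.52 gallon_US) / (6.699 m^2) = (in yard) 0.03925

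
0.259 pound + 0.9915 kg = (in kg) 1.109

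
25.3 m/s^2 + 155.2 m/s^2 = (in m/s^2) 180.5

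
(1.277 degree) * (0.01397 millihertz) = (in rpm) 2.973e-06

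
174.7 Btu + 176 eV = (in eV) 1.15e+24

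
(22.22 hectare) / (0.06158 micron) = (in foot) 1.184e+13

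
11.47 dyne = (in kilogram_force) 1.17e-05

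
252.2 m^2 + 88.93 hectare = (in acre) 219.8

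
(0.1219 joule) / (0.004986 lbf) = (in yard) 6.011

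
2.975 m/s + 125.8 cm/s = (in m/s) 4.233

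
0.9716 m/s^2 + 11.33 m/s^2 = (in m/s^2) 12.3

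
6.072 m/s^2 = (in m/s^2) 6.072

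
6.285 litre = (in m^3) 0.006285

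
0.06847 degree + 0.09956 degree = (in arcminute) 10.08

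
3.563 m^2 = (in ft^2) 38.35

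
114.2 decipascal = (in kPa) 0.01142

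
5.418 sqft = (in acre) 0.0001244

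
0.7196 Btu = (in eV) 4.739e+21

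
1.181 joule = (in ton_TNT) 2.823e-10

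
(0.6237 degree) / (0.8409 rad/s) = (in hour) 3.596e-06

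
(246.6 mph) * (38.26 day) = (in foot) 1.196e+09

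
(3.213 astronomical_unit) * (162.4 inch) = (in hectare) 1.983e+08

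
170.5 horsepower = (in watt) 1.271e+05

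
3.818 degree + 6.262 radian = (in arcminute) 2.176e+04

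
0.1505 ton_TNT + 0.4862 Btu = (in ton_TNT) 0.1505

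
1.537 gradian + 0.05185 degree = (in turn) 0.003987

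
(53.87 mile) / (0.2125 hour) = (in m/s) 113.3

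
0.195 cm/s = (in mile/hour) 0.004362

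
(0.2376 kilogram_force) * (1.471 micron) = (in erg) 34.28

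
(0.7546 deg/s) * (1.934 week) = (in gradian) 9.807e+05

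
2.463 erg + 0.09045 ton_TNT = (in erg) 3.784e+15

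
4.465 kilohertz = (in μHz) 4.465e+09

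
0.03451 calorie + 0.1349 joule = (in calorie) 0.06675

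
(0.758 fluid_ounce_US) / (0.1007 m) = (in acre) 5.501e-08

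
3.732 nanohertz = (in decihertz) 3.732e-08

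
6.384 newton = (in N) 6.384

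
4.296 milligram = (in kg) 4.296e-06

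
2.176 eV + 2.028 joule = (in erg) 2.028e+07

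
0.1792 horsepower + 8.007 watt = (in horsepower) 0.1899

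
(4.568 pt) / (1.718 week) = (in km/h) 5.583e-09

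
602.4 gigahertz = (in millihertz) 6.024e+14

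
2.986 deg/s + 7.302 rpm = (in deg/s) 46.8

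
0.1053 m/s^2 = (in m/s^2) 0.1053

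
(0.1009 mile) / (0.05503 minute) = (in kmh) 177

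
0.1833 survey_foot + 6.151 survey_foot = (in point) 5473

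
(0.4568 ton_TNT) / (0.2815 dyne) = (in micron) 6.79e+20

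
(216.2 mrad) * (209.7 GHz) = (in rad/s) 4.534e+10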